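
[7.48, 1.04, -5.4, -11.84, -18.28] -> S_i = 7.48 + -6.44*i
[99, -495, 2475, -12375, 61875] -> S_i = 99*-5^i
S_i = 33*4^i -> [33, 132, 528, 2112, 8448]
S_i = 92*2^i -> [92, 184, 368, 736, 1472]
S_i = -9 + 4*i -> [-9, -5, -1, 3, 7]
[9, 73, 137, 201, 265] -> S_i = 9 + 64*i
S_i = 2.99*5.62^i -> [2.99, 16.8, 94.44, 530.74, 2982.75]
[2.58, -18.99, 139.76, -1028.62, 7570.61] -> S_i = 2.58*(-7.36)^i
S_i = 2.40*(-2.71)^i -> [2.4, -6.5, 17.63, -47.77, 129.45]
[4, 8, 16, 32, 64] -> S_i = 4*2^i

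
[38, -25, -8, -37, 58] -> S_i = Random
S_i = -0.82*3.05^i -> [-0.82, -2.5, -7.63, -23.27, -70.96]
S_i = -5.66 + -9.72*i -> [-5.66, -15.38, -25.1, -34.82, -44.54]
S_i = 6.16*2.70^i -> [6.16, 16.63, 44.91, 121.25, 327.37]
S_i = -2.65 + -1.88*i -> [-2.65, -4.53, -6.41, -8.29, -10.17]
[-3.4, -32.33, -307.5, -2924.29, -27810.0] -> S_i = -3.40*9.51^i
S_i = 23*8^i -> [23, 184, 1472, 11776, 94208]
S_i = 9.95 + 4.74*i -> [9.95, 14.69, 19.43, 24.17, 28.91]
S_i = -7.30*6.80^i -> [-7.3, -49.64, -337.55, -2295.35, -15608.4]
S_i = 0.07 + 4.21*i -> [0.07, 4.28, 8.49, 12.7, 16.91]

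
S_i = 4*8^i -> [4, 32, 256, 2048, 16384]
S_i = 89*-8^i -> [89, -712, 5696, -45568, 364544]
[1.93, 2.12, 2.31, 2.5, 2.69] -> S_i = 1.93 + 0.19*i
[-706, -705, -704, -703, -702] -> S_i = -706 + 1*i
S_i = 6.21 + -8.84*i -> [6.21, -2.63, -11.47, -20.31, -29.15]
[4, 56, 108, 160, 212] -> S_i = 4 + 52*i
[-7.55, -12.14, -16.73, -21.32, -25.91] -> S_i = -7.55 + -4.59*i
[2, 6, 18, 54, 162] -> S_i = 2*3^i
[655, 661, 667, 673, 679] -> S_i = 655 + 6*i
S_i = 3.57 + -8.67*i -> [3.57, -5.1, -13.77, -22.44, -31.11]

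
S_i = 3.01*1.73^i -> [3.01, 5.21, 9.01, 15.58, 26.96]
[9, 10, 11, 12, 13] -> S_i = 9 + 1*i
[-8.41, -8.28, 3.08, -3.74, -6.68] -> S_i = Random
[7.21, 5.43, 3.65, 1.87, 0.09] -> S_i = 7.21 + -1.78*i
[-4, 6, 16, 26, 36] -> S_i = -4 + 10*i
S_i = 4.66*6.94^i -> [4.66, 32.34, 224.44, 1557.63, 10809.95]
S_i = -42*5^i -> [-42, -210, -1050, -5250, -26250]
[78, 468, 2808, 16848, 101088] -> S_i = 78*6^i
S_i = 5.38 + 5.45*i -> [5.38, 10.83, 16.28, 21.73, 27.18]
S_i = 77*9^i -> [77, 693, 6237, 56133, 505197]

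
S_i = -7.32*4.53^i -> [-7.32, -33.16, -150.21, -680.46, -3082.51]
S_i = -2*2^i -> [-2, -4, -8, -16, -32]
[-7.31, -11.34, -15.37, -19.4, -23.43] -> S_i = -7.31 + -4.03*i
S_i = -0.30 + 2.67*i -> [-0.3, 2.37, 5.04, 7.71, 10.38]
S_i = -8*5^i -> [-8, -40, -200, -1000, -5000]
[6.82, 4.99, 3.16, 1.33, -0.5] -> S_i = 6.82 + -1.83*i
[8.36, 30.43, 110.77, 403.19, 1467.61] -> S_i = 8.36*3.64^i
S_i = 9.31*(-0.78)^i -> [9.31, -7.26, 5.66, -4.42, 3.45]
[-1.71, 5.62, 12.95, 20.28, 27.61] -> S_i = -1.71 + 7.33*i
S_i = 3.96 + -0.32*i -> [3.96, 3.64, 3.32, 3.0, 2.68]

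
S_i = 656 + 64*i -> [656, 720, 784, 848, 912]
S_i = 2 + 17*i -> [2, 19, 36, 53, 70]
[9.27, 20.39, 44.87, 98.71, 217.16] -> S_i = 9.27*2.20^i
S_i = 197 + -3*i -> [197, 194, 191, 188, 185]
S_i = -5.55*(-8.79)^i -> [-5.55, 48.78, -428.82, 3769.29, -33132.06]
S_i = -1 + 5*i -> [-1, 4, 9, 14, 19]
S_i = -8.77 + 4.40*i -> [-8.77, -4.37, 0.03, 4.43, 8.83]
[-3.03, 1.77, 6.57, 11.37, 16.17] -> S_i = -3.03 + 4.80*i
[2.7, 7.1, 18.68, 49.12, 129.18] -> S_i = 2.70*2.63^i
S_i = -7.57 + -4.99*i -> [-7.57, -12.56, -17.55, -22.54, -27.53]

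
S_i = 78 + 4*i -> [78, 82, 86, 90, 94]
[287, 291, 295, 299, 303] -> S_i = 287 + 4*i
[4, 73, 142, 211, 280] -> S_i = 4 + 69*i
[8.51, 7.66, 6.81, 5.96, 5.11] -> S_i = 8.51 + -0.85*i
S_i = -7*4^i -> [-7, -28, -112, -448, -1792]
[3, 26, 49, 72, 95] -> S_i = 3 + 23*i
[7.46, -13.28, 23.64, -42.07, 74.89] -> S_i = 7.46*(-1.78)^i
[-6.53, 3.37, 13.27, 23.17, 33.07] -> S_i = -6.53 + 9.90*i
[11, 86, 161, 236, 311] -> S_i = 11 + 75*i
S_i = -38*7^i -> [-38, -266, -1862, -13034, -91238]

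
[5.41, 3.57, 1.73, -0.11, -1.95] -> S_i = 5.41 + -1.84*i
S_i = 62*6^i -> [62, 372, 2232, 13392, 80352]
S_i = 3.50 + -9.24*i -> [3.5, -5.74, -14.98, -24.22, -33.46]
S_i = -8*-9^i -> [-8, 72, -648, 5832, -52488]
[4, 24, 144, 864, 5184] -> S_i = 4*6^i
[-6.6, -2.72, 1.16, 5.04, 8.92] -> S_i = -6.60 + 3.88*i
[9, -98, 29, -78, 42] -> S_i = Random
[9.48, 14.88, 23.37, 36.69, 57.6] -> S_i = 9.48*1.57^i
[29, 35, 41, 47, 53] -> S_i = 29 + 6*i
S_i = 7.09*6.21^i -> [7.09, 44.03, 273.42, 1697.93, 10544.18]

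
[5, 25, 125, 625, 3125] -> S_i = 5*5^i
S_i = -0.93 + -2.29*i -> [-0.93, -3.22, -5.51, -7.8, -10.09]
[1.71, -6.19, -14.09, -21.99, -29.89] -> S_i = 1.71 + -7.90*i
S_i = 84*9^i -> [84, 756, 6804, 61236, 551124]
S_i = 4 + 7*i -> [4, 11, 18, 25, 32]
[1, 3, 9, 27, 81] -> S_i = 1*3^i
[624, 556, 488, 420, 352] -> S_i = 624 + -68*i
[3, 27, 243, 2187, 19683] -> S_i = 3*9^i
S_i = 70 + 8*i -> [70, 78, 86, 94, 102]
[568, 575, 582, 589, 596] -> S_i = 568 + 7*i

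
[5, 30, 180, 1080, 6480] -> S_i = 5*6^i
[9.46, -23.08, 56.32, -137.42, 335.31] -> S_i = 9.46*(-2.44)^i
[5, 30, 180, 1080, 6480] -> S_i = 5*6^i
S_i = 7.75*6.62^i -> [7.75, 51.3, 339.64, 2248.41, 14884.48]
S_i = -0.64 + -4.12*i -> [-0.64, -4.76, -8.88, -13.0, -17.12]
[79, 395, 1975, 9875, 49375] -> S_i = 79*5^i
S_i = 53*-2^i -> [53, -106, 212, -424, 848]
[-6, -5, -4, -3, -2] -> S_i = -6 + 1*i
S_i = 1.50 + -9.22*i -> [1.5, -7.72, -16.94, -26.16, -35.38]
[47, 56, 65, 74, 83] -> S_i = 47 + 9*i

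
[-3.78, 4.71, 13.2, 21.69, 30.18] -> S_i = -3.78 + 8.49*i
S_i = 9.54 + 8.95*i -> [9.54, 18.49, 27.44, 36.39, 45.34]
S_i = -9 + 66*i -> [-9, 57, 123, 189, 255]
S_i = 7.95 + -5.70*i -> [7.95, 2.25, -3.45, -9.15, -14.85]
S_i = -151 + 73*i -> [-151, -78, -5, 68, 141]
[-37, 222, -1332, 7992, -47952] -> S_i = -37*-6^i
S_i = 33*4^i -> [33, 132, 528, 2112, 8448]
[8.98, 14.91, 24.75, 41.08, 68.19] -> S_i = 8.98*1.66^i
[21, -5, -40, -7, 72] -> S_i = Random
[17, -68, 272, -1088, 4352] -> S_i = 17*-4^i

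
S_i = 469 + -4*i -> [469, 465, 461, 457, 453]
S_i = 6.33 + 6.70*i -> [6.33, 13.03, 19.73, 26.43, 33.13]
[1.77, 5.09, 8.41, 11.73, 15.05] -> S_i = 1.77 + 3.32*i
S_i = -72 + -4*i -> [-72, -76, -80, -84, -88]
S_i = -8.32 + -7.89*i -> [-8.32, -16.21, -24.1, -31.99, -39.88]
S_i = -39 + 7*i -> [-39, -32, -25, -18, -11]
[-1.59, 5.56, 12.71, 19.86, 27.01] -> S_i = -1.59 + 7.15*i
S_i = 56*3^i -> [56, 168, 504, 1512, 4536]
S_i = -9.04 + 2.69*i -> [-9.04, -6.35, -3.66, -0.97, 1.72]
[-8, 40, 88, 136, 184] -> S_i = -8 + 48*i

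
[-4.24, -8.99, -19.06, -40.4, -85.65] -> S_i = -4.24*2.12^i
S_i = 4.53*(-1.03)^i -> [4.53, -4.67, 4.81, -4.95, 5.1]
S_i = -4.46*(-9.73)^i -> [-4.46, 43.4, -422.24, 4108.41, -39974.79]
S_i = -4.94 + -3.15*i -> [-4.94, -8.09, -11.24, -14.39, -17.54]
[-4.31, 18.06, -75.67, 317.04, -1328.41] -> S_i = -4.31*(-4.19)^i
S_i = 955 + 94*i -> [955, 1049, 1143, 1237, 1331]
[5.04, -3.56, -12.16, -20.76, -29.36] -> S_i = 5.04 + -8.60*i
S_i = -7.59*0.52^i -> [-7.59, -3.95, -2.05, -1.07, -0.55]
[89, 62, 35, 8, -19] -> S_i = 89 + -27*i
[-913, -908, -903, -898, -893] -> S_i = -913 + 5*i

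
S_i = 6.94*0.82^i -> [6.94, 5.69, 4.67, 3.83, 3.14]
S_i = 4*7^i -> [4, 28, 196, 1372, 9604]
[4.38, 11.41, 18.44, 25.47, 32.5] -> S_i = 4.38 + 7.03*i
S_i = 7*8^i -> [7, 56, 448, 3584, 28672]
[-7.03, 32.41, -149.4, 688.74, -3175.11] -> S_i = -7.03*(-4.61)^i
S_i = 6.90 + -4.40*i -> [6.9, 2.5, -1.9, -6.3, -10.7]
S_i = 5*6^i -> [5, 30, 180, 1080, 6480]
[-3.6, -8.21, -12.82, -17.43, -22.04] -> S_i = -3.60 + -4.61*i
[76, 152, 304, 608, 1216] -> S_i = 76*2^i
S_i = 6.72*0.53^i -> [6.72, 3.56, 1.89, 1.0, 0.53]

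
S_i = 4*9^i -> [4, 36, 324, 2916, 26244]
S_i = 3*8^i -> [3, 24, 192, 1536, 12288]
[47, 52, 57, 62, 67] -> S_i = 47 + 5*i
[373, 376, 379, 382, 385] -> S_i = 373 + 3*i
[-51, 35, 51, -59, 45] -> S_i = Random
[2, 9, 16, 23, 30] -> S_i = 2 + 7*i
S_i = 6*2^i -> [6, 12, 24, 48, 96]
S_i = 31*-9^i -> [31, -279, 2511, -22599, 203391]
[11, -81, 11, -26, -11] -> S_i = Random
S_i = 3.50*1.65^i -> [3.5, 5.78, 9.53, 15.72, 25.94]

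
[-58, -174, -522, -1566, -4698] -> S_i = -58*3^i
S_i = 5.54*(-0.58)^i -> [5.54, -3.21, 1.86, -1.08, 0.63]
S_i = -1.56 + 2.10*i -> [-1.56, 0.54, 2.64, 4.74, 6.84]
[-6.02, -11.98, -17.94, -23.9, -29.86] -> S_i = -6.02 + -5.96*i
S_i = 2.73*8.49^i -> [2.73, 23.18, 196.78, 1670.65, 14183.83]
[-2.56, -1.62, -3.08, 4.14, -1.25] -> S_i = Random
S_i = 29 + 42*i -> [29, 71, 113, 155, 197]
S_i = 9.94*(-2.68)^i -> [9.94, -26.64, 71.39, -191.33, 512.77]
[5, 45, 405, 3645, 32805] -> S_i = 5*9^i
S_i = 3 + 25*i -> [3, 28, 53, 78, 103]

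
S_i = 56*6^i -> [56, 336, 2016, 12096, 72576]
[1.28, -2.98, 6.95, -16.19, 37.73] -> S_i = 1.28*(-2.33)^i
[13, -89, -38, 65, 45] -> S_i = Random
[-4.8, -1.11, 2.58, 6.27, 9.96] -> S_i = -4.80 + 3.69*i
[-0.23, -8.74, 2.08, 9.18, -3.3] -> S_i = Random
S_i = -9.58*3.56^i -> [-9.58, -34.1, -121.41, -432.23, -1538.74]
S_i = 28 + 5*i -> [28, 33, 38, 43, 48]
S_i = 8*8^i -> [8, 64, 512, 4096, 32768]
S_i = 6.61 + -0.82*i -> [6.61, 5.79, 4.97, 4.15, 3.33]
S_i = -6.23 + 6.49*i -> [-6.23, 0.26, 6.75, 13.24, 19.73]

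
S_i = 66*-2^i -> [66, -132, 264, -528, 1056]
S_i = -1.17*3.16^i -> [-1.17, -3.7, -11.68, -36.92, -116.66]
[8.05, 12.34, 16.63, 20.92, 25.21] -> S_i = 8.05 + 4.29*i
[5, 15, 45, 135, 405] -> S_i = 5*3^i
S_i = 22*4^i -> [22, 88, 352, 1408, 5632]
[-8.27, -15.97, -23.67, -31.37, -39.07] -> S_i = -8.27 + -7.70*i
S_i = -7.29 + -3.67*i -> [-7.29, -10.96, -14.63, -18.3, -21.97]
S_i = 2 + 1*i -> [2, 3, 4, 5, 6]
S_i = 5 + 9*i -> [5, 14, 23, 32, 41]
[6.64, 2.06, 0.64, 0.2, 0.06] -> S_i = 6.64*0.31^i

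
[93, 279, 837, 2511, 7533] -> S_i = 93*3^i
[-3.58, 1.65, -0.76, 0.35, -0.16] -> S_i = -3.58*(-0.46)^i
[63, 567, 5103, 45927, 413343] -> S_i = 63*9^i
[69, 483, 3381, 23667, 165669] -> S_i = 69*7^i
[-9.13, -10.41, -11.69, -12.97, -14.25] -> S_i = -9.13 + -1.28*i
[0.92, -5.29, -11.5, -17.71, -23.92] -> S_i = 0.92 + -6.21*i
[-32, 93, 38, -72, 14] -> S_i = Random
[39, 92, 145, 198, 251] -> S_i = 39 + 53*i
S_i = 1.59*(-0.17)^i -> [1.59, -0.27, 0.05, -0.01, 0.0]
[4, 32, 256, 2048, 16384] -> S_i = 4*8^i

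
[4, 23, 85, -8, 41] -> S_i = Random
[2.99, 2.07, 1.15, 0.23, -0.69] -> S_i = 2.99 + -0.92*i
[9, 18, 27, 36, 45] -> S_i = 9 + 9*i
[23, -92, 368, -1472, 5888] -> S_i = 23*-4^i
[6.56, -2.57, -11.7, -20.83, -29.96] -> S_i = 6.56 + -9.13*i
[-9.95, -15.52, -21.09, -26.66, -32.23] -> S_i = -9.95 + -5.57*i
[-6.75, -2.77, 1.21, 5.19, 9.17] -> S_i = -6.75 + 3.98*i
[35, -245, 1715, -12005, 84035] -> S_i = 35*-7^i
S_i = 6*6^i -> [6, 36, 216, 1296, 7776]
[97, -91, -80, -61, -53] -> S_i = Random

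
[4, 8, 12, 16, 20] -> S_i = 4 + 4*i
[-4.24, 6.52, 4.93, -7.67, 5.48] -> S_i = Random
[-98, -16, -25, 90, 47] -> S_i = Random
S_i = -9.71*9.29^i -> [-9.71, -90.21, -838.01, -7785.14, -72323.94]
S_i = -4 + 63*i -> [-4, 59, 122, 185, 248]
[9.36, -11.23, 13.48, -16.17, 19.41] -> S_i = 9.36*(-1.20)^i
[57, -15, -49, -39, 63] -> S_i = Random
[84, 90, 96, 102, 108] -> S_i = 84 + 6*i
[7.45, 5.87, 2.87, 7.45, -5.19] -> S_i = Random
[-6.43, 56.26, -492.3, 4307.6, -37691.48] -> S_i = -6.43*(-8.75)^i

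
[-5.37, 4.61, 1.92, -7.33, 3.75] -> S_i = Random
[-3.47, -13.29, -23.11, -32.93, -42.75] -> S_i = -3.47 + -9.82*i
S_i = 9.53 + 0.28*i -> [9.53, 9.81, 10.09, 10.37, 10.65]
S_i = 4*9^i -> [4, 36, 324, 2916, 26244]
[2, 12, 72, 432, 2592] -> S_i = 2*6^i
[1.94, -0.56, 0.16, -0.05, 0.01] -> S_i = 1.94*(-0.29)^i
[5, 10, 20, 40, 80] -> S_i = 5*2^i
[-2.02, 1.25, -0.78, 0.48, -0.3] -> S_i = -2.02*(-0.62)^i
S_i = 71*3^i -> [71, 213, 639, 1917, 5751]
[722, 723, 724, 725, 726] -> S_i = 722 + 1*i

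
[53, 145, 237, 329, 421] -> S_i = 53 + 92*i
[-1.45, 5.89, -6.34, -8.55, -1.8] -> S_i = Random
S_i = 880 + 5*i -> [880, 885, 890, 895, 900]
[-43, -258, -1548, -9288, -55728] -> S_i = -43*6^i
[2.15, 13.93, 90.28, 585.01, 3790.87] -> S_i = 2.15*6.48^i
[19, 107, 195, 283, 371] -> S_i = 19 + 88*i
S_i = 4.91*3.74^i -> [4.91, 18.36, 68.68, 256.86, 960.66]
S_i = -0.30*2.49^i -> [-0.3, -0.75, -1.86, -4.63, -11.53]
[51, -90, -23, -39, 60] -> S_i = Random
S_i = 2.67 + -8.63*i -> [2.67, -5.96, -14.59, -23.22, -31.85]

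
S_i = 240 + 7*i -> [240, 247, 254, 261, 268]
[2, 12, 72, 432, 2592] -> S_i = 2*6^i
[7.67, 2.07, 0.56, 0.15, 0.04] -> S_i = 7.67*0.27^i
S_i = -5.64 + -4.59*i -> [-5.64, -10.23, -14.82, -19.41, -24.0]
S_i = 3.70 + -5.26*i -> [3.7, -1.56, -6.82, -12.08, -17.34]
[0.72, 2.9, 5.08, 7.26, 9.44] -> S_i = 0.72 + 2.18*i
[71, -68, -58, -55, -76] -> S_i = Random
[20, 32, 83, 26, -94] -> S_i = Random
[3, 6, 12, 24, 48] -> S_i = 3*2^i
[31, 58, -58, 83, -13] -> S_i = Random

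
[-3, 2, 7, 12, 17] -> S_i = -3 + 5*i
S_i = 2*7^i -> [2, 14, 98, 686, 4802]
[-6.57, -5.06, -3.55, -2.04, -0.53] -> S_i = -6.57 + 1.51*i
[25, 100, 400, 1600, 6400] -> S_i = 25*4^i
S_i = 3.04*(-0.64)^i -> [3.04, -1.95, 1.25, -0.8, 0.51]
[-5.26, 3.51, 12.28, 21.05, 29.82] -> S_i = -5.26 + 8.77*i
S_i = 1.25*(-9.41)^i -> [1.25, -11.76, 110.69, -1041.55, 9800.96]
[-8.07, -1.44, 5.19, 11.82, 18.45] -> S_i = -8.07 + 6.63*i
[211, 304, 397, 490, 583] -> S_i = 211 + 93*i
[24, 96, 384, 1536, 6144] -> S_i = 24*4^i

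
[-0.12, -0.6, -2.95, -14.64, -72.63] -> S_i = -0.12*4.96^i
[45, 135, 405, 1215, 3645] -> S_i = 45*3^i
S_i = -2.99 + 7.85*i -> [-2.99, 4.86, 12.71, 20.56, 28.41]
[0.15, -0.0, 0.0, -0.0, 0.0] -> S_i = 0.15*(-0.03)^i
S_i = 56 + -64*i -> [56, -8, -72, -136, -200]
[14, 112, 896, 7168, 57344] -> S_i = 14*8^i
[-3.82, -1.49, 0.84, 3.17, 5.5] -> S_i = -3.82 + 2.33*i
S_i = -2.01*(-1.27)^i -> [-2.01, 2.55, -3.24, 4.12, -5.23]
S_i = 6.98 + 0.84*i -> [6.98, 7.82, 8.66, 9.5, 10.34]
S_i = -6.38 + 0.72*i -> [-6.38, -5.66, -4.94, -4.22, -3.5]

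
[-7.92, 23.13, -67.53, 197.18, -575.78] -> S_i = -7.92*(-2.92)^i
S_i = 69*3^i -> [69, 207, 621, 1863, 5589]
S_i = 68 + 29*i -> [68, 97, 126, 155, 184]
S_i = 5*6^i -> [5, 30, 180, 1080, 6480]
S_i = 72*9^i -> [72, 648, 5832, 52488, 472392]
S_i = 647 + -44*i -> [647, 603, 559, 515, 471]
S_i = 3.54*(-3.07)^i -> [3.54, -10.87, 33.36, -102.43, 314.45]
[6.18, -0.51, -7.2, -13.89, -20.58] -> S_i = 6.18 + -6.69*i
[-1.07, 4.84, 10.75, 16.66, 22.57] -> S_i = -1.07 + 5.91*i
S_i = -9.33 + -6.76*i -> [-9.33, -16.09, -22.85, -29.61, -36.37]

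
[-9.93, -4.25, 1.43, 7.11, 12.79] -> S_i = -9.93 + 5.68*i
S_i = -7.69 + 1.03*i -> [-7.69, -6.66, -5.63, -4.6, -3.57]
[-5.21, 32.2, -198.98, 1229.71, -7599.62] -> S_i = -5.21*(-6.18)^i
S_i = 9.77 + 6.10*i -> [9.77, 15.87, 21.97, 28.07, 34.17]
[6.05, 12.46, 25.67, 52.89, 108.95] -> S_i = 6.05*2.06^i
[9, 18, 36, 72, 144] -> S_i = 9*2^i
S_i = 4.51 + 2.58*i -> [4.51, 7.09, 9.67, 12.25, 14.83]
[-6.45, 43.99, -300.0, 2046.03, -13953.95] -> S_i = -6.45*(-6.82)^i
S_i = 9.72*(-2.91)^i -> [9.72, -28.29, 82.31, -239.52, 697.01]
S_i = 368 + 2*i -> [368, 370, 372, 374, 376]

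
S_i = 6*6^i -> [6, 36, 216, 1296, 7776]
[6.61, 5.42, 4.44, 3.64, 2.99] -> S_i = 6.61*0.82^i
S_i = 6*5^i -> [6, 30, 150, 750, 3750]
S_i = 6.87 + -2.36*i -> [6.87, 4.51, 2.15, -0.21, -2.57]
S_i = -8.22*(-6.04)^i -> [-8.22, 49.65, -299.88, 1811.27, -10940.06]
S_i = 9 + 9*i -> [9, 18, 27, 36, 45]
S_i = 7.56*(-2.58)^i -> [7.56, -19.5, 50.32, -129.83, 334.97]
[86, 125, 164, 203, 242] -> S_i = 86 + 39*i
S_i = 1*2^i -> [1, 2, 4, 8, 16]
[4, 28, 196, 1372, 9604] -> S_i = 4*7^i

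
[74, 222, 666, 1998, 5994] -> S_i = 74*3^i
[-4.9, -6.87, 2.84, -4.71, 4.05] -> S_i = Random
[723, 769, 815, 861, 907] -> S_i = 723 + 46*i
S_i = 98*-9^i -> [98, -882, 7938, -71442, 642978]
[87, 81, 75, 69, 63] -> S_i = 87 + -6*i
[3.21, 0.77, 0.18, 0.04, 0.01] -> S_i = 3.21*0.24^i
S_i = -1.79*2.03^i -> [-1.79, -3.63, -7.38, -14.97, -30.4]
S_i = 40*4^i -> [40, 160, 640, 2560, 10240]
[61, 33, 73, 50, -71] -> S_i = Random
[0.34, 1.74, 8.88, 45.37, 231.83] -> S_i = 0.34*5.11^i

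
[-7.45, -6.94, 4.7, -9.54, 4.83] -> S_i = Random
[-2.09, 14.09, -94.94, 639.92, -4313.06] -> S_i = -2.09*(-6.74)^i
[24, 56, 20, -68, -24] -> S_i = Random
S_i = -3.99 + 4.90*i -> [-3.99, 0.91, 5.81, 10.71, 15.61]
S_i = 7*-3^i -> [7, -21, 63, -189, 567]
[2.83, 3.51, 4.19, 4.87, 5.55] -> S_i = 2.83 + 0.68*i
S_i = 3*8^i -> [3, 24, 192, 1536, 12288]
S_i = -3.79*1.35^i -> [-3.79, -5.12, -6.91, -9.32, -12.59]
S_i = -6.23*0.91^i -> [-6.23, -5.67, -5.16, -4.69, -4.27]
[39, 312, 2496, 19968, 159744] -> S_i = 39*8^i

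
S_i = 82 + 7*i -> [82, 89, 96, 103, 110]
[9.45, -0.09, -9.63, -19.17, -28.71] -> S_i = 9.45 + -9.54*i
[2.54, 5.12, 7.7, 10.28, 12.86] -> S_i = 2.54 + 2.58*i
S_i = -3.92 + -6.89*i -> [-3.92, -10.81, -17.7, -24.59, -31.48]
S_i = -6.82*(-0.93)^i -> [-6.82, 6.34, -5.9, 5.49, -5.1]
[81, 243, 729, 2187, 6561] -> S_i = 81*3^i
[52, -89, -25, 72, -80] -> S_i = Random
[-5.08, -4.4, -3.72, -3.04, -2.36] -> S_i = -5.08 + 0.68*i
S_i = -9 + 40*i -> [-9, 31, 71, 111, 151]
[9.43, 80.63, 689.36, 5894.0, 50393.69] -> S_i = 9.43*8.55^i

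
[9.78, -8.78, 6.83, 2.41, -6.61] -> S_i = Random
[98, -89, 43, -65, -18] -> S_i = Random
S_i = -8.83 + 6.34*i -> [-8.83, -2.49, 3.85, 10.19, 16.53]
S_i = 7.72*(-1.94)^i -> [7.72, -14.98, 29.05, -56.37, 109.35]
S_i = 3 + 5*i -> [3, 8, 13, 18, 23]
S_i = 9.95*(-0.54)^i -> [9.95, -5.37, 2.9, -1.57, 0.85]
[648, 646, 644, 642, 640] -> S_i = 648 + -2*i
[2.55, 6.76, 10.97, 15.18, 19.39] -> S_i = 2.55 + 4.21*i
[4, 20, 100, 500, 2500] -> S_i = 4*5^i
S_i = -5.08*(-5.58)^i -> [-5.08, 28.35, -158.17, 882.6, -4924.94]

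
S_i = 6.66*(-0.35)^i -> [6.66, -2.33, 0.82, -0.29, 0.1]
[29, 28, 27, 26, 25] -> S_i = 29 + -1*i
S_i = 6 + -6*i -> [6, 0, -6, -12, -18]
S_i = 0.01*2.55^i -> [0.01, 0.03, 0.07, 0.17, 0.42]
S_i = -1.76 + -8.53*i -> [-1.76, -10.29, -18.82, -27.35, -35.88]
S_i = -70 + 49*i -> [-70, -21, 28, 77, 126]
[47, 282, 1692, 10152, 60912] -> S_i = 47*6^i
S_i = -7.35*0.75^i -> [-7.35, -5.51, -4.13, -3.1, -2.33]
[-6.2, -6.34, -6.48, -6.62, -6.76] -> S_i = -6.20 + -0.14*i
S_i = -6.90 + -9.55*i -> [-6.9, -16.45, -26.0, -35.55, -45.1]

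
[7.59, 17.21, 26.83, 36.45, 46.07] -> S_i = 7.59 + 9.62*i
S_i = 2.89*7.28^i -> [2.89, 21.04, 153.17, 1115.04, 8117.52]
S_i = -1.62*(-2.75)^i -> [-1.62, 4.46, -12.25, 33.69, -92.65]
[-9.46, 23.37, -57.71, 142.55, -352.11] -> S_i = -9.46*(-2.47)^i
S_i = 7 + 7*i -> [7, 14, 21, 28, 35]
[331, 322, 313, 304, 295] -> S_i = 331 + -9*i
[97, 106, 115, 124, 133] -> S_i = 97 + 9*i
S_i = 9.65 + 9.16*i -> [9.65, 18.81, 27.97, 37.13, 46.29]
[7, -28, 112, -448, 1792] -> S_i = 7*-4^i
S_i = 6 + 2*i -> [6, 8, 10, 12, 14]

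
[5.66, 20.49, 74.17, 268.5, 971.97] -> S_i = 5.66*3.62^i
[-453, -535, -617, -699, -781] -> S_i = -453 + -82*i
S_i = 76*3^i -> [76, 228, 684, 2052, 6156]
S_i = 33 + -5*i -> [33, 28, 23, 18, 13]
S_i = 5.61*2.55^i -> [5.61, 14.31, 36.48, 93.02, 237.2]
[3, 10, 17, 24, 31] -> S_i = 3 + 7*i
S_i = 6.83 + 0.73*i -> [6.83, 7.56, 8.29, 9.02, 9.75]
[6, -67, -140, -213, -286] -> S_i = 6 + -73*i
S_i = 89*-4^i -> [89, -356, 1424, -5696, 22784]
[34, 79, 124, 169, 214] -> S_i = 34 + 45*i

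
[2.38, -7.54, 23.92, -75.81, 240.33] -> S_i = 2.38*(-3.17)^i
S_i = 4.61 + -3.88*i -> [4.61, 0.73, -3.15, -7.03, -10.91]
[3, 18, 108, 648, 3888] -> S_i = 3*6^i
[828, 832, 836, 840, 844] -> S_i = 828 + 4*i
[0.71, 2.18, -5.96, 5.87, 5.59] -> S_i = Random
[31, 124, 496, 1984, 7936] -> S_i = 31*4^i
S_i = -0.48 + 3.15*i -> [-0.48, 2.67, 5.82, 8.97, 12.12]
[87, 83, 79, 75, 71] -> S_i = 87 + -4*i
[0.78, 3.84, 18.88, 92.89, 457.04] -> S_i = 0.78*4.92^i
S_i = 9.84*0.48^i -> [9.84, 4.72, 2.27, 1.09, 0.52]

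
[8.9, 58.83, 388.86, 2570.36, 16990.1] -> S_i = 8.90*6.61^i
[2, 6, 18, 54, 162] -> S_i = 2*3^i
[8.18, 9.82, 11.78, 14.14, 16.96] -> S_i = 8.18*1.20^i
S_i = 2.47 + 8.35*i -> [2.47, 10.82, 19.17, 27.52, 35.87]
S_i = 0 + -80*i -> [0, -80, -160, -240, -320]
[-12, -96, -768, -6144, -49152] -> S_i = -12*8^i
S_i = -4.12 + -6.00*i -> [-4.12, -10.12, -16.12, -22.12, -28.12]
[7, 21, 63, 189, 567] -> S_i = 7*3^i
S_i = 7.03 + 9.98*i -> [7.03, 17.01, 26.99, 36.97, 46.95]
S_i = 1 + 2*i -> [1, 3, 5, 7, 9]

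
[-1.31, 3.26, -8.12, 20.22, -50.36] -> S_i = -1.31*(-2.49)^i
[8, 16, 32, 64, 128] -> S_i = 8*2^i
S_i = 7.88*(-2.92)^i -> [7.88, -23.01, 67.19, -196.19, 572.87]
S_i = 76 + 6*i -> [76, 82, 88, 94, 100]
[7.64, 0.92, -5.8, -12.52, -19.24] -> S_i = 7.64 + -6.72*i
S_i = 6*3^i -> [6, 18, 54, 162, 486]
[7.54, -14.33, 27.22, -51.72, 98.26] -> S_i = 7.54*(-1.90)^i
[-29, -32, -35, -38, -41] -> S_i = -29 + -3*i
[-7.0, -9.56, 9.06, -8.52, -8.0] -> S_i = Random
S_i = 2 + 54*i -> [2, 56, 110, 164, 218]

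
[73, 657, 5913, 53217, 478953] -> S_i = 73*9^i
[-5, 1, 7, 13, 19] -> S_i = -5 + 6*i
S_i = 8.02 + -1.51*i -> [8.02, 6.51, 5.0, 3.49, 1.98]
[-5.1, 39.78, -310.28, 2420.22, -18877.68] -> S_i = -5.10*(-7.80)^i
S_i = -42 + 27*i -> [-42, -15, 12, 39, 66]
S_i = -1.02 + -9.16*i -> [-1.02, -10.18, -19.34, -28.5, -37.66]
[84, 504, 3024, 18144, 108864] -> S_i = 84*6^i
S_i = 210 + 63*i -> [210, 273, 336, 399, 462]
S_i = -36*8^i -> [-36, -288, -2304, -18432, -147456]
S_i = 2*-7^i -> [2, -14, 98, -686, 4802]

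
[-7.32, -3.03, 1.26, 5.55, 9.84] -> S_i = -7.32 + 4.29*i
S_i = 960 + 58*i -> [960, 1018, 1076, 1134, 1192]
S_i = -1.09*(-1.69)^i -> [-1.09, 1.84, -3.11, 5.26, -8.89]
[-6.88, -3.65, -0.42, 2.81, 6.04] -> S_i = -6.88 + 3.23*i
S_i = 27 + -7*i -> [27, 20, 13, 6, -1]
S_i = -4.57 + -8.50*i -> [-4.57, -13.07, -21.57, -30.07, -38.57]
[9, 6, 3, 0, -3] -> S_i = 9 + -3*i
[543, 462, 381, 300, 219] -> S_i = 543 + -81*i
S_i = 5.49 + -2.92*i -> [5.49, 2.57, -0.35, -3.27, -6.19]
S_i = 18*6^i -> [18, 108, 648, 3888, 23328]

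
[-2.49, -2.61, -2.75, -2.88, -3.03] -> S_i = -2.49*1.05^i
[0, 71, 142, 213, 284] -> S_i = 0 + 71*i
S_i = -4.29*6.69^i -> [-4.29, -28.7, -192.0, -1284.5, -8593.34]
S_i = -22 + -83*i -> [-22, -105, -188, -271, -354]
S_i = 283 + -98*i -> [283, 185, 87, -11, -109]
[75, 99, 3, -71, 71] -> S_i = Random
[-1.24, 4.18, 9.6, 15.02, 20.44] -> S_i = -1.24 + 5.42*i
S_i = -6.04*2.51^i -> [-6.04, -15.16, -38.05, -95.51, -239.74]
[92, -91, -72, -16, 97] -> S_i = Random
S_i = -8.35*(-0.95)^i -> [-8.35, 7.93, -7.54, 7.16, -6.8]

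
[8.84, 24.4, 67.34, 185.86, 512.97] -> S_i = 8.84*2.76^i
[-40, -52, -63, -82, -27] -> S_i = Random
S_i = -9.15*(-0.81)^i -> [-9.15, 7.41, -6.0, 4.86, -3.94]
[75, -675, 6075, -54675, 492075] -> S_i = 75*-9^i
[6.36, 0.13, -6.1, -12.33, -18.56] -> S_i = 6.36 + -6.23*i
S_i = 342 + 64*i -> [342, 406, 470, 534, 598]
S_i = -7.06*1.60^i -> [-7.06, -11.3, -18.07, -28.92, -46.27]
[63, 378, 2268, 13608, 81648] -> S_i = 63*6^i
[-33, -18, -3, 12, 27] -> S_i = -33 + 15*i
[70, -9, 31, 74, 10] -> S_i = Random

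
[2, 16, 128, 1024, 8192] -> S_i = 2*8^i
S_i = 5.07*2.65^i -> [5.07, 13.44, 35.6, 94.35, 250.03]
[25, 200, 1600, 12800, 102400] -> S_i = 25*8^i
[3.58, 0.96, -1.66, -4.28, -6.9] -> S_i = 3.58 + -2.62*i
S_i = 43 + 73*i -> [43, 116, 189, 262, 335]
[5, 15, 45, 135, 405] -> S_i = 5*3^i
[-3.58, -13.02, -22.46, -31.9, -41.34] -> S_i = -3.58 + -9.44*i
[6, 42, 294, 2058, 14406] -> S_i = 6*7^i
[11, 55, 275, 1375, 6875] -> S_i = 11*5^i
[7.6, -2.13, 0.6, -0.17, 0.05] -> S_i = 7.60*(-0.28)^i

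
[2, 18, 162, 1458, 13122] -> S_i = 2*9^i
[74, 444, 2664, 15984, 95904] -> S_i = 74*6^i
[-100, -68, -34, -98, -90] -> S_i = Random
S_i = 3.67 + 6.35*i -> [3.67, 10.02, 16.37, 22.72, 29.07]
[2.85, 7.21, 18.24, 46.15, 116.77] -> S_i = 2.85*2.53^i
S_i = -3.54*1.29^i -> [-3.54, -4.57, -5.89, -7.6, -9.8]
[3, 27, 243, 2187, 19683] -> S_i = 3*9^i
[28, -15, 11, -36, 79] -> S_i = Random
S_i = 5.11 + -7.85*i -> [5.11, -2.74, -10.59, -18.44, -26.29]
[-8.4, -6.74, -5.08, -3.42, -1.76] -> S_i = -8.40 + 1.66*i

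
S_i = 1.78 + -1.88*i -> [1.78, -0.1, -1.98, -3.86, -5.74]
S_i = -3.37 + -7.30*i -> [-3.37, -10.67, -17.97, -25.27, -32.57]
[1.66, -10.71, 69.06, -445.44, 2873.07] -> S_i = 1.66*(-6.45)^i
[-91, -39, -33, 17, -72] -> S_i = Random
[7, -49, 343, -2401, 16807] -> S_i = 7*-7^i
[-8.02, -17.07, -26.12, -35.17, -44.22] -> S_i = -8.02 + -9.05*i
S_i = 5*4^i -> [5, 20, 80, 320, 1280]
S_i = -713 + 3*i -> [-713, -710, -707, -704, -701]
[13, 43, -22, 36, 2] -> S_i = Random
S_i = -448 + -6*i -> [-448, -454, -460, -466, -472]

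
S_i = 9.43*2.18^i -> [9.43, 20.56, 44.82, 97.7, 212.98]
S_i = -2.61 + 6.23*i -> [-2.61, 3.62, 9.85, 16.08, 22.31]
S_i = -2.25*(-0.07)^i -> [-2.25, 0.16, -0.01, 0.0, -0.0]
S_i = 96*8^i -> [96, 768, 6144, 49152, 393216]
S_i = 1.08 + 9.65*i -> [1.08, 10.73, 20.38, 30.03, 39.68]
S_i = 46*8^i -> [46, 368, 2944, 23552, 188416]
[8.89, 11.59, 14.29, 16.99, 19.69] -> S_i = 8.89 + 2.70*i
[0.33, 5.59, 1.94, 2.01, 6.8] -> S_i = Random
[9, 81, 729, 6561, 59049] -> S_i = 9*9^i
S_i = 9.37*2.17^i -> [9.37, 20.33, 44.12, 95.75, 207.77]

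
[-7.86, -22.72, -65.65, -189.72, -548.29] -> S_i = -7.86*2.89^i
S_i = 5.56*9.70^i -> [5.56, 53.93, 523.14, 5074.46, 49222.28]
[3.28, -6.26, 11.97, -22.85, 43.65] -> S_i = 3.28*(-1.91)^i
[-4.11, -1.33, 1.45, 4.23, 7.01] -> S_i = -4.11 + 2.78*i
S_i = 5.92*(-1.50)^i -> [5.92, -8.88, 13.32, -19.98, 29.97]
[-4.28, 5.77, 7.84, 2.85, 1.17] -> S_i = Random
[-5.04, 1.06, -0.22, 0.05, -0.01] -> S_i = -5.04*(-0.21)^i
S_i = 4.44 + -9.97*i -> [4.44, -5.53, -15.5, -25.47, -35.44]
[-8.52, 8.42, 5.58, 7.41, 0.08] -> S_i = Random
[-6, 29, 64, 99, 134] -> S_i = -6 + 35*i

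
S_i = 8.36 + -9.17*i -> [8.36, -0.81, -9.98, -19.15, -28.32]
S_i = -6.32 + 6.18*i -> [-6.32, -0.14, 6.04, 12.22, 18.4]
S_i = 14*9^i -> [14, 126, 1134, 10206, 91854]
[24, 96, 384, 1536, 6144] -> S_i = 24*4^i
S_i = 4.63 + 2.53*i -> [4.63, 7.16, 9.69, 12.22, 14.75]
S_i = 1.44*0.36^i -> [1.44, 0.52, 0.19, 0.07, 0.02]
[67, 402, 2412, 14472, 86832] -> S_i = 67*6^i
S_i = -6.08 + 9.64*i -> [-6.08, 3.56, 13.2, 22.84, 32.48]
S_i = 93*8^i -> [93, 744, 5952, 47616, 380928]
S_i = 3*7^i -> [3, 21, 147, 1029, 7203]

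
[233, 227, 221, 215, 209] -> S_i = 233 + -6*i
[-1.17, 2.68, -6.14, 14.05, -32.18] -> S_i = -1.17*(-2.29)^i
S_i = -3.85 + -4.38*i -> [-3.85, -8.23, -12.61, -16.99, -21.37]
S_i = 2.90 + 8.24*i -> [2.9, 11.14, 19.38, 27.62, 35.86]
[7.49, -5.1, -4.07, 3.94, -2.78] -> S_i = Random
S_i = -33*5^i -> [-33, -165, -825, -4125, -20625]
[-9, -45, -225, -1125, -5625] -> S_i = -9*5^i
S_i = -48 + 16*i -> [-48, -32, -16, 0, 16]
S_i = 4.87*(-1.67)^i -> [4.87, -8.13, 13.58, -22.68, 37.88]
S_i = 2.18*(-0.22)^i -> [2.18, -0.48, 0.11, -0.02, 0.01]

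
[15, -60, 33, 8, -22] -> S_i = Random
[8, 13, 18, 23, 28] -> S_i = 8 + 5*i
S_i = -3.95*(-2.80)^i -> [-3.95, 11.06, -30.97, 86.71, -242.79]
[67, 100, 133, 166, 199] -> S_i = 67 + 33*i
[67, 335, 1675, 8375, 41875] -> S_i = 67*5^i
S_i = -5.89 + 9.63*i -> [-5.89, 3.74, 13.37, 23.0, 32.63]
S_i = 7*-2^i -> [7, -14, 28, -56, 112]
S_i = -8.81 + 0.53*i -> [-8.81, -8.28, -7.75, -7.22, -6.69]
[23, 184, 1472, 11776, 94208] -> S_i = 23*8^i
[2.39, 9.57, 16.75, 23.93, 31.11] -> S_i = 2.39 + 7.18*i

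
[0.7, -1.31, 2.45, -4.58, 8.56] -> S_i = 0.70*(-1.87)^i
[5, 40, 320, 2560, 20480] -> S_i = 5*8^i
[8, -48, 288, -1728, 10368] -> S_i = 8*-6^i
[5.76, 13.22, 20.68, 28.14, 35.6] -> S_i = 5.76 + 7.46*i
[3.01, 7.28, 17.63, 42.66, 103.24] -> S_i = 3.01*2.42^i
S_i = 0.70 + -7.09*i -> [0.7, -6.39, -13.48, -20.57, -27.66]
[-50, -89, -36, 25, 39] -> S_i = Random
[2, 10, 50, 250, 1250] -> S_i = 2*5^i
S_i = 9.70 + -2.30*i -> [9.7, 7.4, 5.1, 2.8, 0.5]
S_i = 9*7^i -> [9, 63, 441, 3087, 21609]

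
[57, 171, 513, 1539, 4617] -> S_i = 57*3^i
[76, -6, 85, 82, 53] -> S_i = Random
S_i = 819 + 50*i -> [819, 869, 919, 969, 1019]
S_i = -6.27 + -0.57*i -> [-6.27, -6.84, -7.41, -7.98, -8.55]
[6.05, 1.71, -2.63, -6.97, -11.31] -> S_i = 6.05 + -4.34*i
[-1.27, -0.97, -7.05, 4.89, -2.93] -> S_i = Random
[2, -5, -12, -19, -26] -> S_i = 2 + -7*i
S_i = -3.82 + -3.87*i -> [-3.82, -7.69, -11.56, -15.43, -19.3]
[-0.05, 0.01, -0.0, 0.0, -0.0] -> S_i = -0.05*(-0.10)^i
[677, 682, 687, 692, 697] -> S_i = 677 + 5*i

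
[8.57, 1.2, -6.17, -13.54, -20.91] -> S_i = 8.57 + -7.37*i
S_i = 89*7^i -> [89, 623, 4361, 30527, 213689]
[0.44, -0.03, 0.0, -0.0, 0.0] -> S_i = 0.44*(-0.06)^i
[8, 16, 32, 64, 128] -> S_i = 8*2^i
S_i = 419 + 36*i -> [419, 455, 491, 527, 563]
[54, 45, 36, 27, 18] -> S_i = 54 + -9*i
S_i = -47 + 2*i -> [-47, -45, -43, -41, -39]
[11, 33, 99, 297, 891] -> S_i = 11*3^i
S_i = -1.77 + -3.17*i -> [-1.77, -4.94, -8.11, -11.28, -14.45]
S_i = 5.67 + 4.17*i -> [5.67, 9.84, 14.01, 18.18, 22.35]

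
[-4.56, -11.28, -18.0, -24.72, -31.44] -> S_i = -4.56 + -6.72*i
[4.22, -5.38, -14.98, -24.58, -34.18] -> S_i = 4.22 + -9.60*i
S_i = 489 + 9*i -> [489, 498, 507, 516, 525]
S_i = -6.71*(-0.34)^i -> [-6.71, 2.28, -0.78, 0.26, -0.09]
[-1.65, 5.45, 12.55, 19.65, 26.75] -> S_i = -1.65 + 7.10*i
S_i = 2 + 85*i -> [2, 87, 172, 257, 342]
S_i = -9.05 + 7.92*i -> [-9.05, -1.13, 6.79, 14.71, 22.63]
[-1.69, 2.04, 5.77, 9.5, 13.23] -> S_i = -1.69 + 3.73*i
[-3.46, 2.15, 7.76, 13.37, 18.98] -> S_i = -3.46 + 5.61*i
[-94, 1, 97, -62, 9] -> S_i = Random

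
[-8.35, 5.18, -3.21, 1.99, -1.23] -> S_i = -8.35*(-0.62)^i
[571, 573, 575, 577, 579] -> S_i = 571 + 2*i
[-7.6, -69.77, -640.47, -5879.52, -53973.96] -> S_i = -7.60*9.18^i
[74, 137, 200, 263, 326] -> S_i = 74 + 63*i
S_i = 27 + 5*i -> [27, 32, 37, 42, 47]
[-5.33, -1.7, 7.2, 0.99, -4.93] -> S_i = Random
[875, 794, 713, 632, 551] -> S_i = 875 + -81*i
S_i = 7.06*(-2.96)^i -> [7.06, -20.9, 61.86, -183.1, 541.97]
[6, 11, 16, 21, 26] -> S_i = 6 + 5*i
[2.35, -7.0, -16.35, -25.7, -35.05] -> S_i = 2.35 + -9.35*i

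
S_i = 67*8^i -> [67, 536, 4288, 34304, 274432]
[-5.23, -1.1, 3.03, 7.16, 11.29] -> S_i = -5.23 + 4.13*i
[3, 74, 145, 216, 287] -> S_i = 3 + 71*i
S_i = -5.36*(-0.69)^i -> [-5.36, 3.7, -2.55, 1.76, -1.21]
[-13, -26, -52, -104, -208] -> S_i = -13*2^i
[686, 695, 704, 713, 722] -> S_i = 686 + 9*i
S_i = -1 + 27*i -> [-1, 26, 53, 80, 107]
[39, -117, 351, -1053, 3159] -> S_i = 39*-3^i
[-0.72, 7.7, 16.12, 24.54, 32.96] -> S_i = -0.72 + 8.42*i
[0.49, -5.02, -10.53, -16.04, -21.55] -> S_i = 0.49 + -5.51*i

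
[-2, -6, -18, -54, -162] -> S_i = -2*3^i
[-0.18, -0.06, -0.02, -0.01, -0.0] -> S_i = -0.18*0.31^i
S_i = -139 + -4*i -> [-139, -143, -147, -151, -155]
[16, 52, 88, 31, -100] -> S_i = Random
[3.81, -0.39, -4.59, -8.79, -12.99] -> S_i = 3.81 + -4.20*i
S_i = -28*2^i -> [-28, -56, -112, -224, -448]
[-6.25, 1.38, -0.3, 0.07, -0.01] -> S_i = -6.25*(-0.22)^i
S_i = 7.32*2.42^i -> [7.32, 17.71, 42.87, 103.74, 251.06]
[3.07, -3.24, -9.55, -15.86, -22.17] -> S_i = 3.07 + -6.31*i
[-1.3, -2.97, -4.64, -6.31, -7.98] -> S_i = -1.30 + -1.67*i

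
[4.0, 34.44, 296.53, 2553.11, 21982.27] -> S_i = 4.00*8.61^i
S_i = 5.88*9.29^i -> [5.88, 54.63, 507.47, 4714.38, 43796.58]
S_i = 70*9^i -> [70, 630, 5670, 51030, 459270]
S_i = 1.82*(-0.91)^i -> [1.82, -1.66, 1.51, -1.37, 1.25]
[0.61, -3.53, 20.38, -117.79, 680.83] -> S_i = 0.61*(-5.78)^i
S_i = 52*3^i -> [52, 156, 468, 1404, 4212]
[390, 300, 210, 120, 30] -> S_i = 390 + -90*i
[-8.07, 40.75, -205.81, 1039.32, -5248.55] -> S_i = -8.07*(-5.05)^i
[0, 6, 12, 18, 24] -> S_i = 0 + 6*i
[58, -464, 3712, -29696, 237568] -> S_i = 58*-8^i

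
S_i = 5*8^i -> [5, 40, 320, 2560, 20480]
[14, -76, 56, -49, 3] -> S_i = Random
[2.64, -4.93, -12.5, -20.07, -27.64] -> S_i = 2.64 + -7.57*i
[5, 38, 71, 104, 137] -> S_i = 5 + 33*i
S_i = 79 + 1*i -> [79, 80, 81, 82, 83]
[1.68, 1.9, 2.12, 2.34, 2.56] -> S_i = 1.68 + 0.22*i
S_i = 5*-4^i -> [5, -20, 80, -320, 1280]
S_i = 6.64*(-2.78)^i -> [6.64, -18.46, 51.32, -142.66, 396.6]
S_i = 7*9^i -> [7, 63, 567, 5103, 45927]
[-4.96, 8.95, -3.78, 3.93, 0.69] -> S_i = Random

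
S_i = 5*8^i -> [5, 40, 320, 2560, 20480]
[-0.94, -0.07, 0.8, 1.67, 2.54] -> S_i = -0.94 + 0.87*i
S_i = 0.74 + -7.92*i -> [0.74, -7.18, -15.1, -23.02, -30.94]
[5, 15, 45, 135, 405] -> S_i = 5*3^i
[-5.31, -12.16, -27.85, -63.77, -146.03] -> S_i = -5.31*2.29^i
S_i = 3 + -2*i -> [3, 1, -1, -3, -5]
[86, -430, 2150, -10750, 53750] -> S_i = 86*-5^i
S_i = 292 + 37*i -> [292, 329, 366, 403, 440]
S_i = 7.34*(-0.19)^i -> [7.34, -1.39, 0.26, -0.05, 0.01]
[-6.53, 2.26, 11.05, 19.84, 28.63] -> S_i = -6.53 + 8.79*i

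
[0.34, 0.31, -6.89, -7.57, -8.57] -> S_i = Random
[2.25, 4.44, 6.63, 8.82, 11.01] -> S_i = 2.25 + 2.19*i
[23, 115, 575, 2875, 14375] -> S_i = 23*5^i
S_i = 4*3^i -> [4, 12, 36, 108, 324]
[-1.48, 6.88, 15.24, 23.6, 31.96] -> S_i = -1.48 + 8.36*i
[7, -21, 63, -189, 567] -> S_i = 7*-3^i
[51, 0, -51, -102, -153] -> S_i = 51 + -51*i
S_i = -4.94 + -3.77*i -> [-4.94, -8.71, -12.48, -16.25, -20.02]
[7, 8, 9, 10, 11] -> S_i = 7 + 1*i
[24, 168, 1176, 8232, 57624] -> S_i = 24*7^i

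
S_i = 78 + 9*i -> [78, 87, 96, 105, 114]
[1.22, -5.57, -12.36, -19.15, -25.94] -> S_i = 1.22 + -6.79*i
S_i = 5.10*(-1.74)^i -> [5.1, -8.87, 15.44, -26.87, 46.75]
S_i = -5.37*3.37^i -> [-5.37, -18.1, -60.99, -205.52, -692.62]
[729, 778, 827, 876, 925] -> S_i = 729 + 49*i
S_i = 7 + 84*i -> [7, 91, 175, 259, 343]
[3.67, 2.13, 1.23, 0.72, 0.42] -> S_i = 3.67*0.58^i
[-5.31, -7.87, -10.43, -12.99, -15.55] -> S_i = -5.31 + -2.56*i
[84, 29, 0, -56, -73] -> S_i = Random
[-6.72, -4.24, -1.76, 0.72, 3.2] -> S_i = -6.72 + 2.48*i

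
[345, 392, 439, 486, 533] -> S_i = 345 + 47*i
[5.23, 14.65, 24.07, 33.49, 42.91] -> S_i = 5.23 + 9.42*i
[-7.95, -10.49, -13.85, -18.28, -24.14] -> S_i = -7.95*1.32^i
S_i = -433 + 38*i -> [-433, -395, -357, -319, -281]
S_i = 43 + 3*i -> [43, 46, 49, 52, 55]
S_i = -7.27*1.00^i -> [-7.27, -7.27, -7.27, -7.27, -7.27]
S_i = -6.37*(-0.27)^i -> [-6.37, 1.72, -0.46, 0.13, -0.03]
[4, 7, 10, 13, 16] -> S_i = 4 + 3*i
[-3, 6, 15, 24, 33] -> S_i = -3 + 9*i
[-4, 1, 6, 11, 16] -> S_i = -4 + 5*i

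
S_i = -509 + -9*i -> [-509, -518, -527, -536, -545]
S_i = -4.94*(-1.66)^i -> [-4.94, 8.2, -13.61, 22.6, -37.51]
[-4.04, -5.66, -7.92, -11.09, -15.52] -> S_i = -4.04*1.40^i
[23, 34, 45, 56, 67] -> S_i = 23 + 11*i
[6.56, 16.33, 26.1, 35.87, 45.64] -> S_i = 6.56 + 9.77*i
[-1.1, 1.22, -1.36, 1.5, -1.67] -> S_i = -1.10*(-1.11)^i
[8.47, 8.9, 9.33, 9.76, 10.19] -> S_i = 8.47 + 0.43*i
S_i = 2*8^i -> [2, 16, 128, 1024, 8192]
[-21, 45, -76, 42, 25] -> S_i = Random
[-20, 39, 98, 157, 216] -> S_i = -20 + 59*i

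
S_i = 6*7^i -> [6, 42, 294, 2058, 14406]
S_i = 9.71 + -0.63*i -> [9.71, 9.08, 8.45, 7.82, 7.19]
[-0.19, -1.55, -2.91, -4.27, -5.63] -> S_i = -0.19 + -1.36*i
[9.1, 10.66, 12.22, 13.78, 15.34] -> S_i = 9.10 + 1.56*i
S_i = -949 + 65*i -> [-949, -884, -819, -754, -689]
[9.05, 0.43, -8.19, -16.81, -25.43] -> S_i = 9.05 + -8.62*i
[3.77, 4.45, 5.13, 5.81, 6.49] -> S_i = 3.77 + 0.68*i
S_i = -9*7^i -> [-9, -63, -441, -3087, -21609]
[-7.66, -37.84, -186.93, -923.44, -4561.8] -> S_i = -7.66*4.94^i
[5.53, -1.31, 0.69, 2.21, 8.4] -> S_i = Random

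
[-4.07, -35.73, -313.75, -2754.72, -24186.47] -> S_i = -4.07*8.78^i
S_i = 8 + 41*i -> [8, 49, 90, 131, 172]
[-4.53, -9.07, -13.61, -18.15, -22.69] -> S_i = -4.53 + -4.54*i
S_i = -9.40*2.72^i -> [-9.4, -25.57, -69.54, -189.16, -514.52]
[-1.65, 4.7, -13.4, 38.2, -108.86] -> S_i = -1.65*(-2.85)^i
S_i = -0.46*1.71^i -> [-0.46, -0.79, -1.35, -2.3, -3.93]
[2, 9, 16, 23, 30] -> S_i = 2 + 7*i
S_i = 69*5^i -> [69, 345, 1725, 8625, 43125]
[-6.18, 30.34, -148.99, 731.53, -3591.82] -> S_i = -6.18*(-4.91)^i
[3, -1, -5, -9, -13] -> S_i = 3 + -4*i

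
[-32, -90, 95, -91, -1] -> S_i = Random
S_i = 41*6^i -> [41, 246, 1476, 8856, 53136]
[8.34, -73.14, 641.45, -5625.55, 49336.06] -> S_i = 8.34*(-8.77)^i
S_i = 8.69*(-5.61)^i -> [8.69, -48.75, 273.49, -1534.29, 8607.38]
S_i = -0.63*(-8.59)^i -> [-0.63, 5.41, -46.49, 399.32, -3430.15]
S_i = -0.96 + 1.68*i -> [-0.96, 0.72, 2.4, 4.08, 5.76]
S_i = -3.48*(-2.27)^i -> [-3.48, 7.9, -17.93, 40.71, -92.4]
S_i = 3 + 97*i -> [3, 100, 197, 294, 391]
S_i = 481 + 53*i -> [481, 534, 587, 640, 693]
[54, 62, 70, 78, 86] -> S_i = 54 + 8*i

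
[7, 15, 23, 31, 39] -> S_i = 7 + 8*i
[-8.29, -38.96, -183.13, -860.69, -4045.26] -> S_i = -8.29*4.70^i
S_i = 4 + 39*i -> [4, 43, 82, 121, 160]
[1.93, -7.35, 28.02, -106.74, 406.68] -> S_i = 1.93*(-3.81)^i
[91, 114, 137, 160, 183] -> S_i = 91 + 23*i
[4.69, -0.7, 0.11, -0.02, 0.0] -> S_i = 4.69*(-0.15)^i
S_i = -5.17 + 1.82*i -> [-5.17, -3.35, -1.53, 0.29, 2.11]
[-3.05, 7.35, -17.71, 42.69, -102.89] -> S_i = -3.05*(-2.41)^i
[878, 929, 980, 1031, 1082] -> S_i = 878 + 51*i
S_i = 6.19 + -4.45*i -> [6.19, 1.74, -2.71, -7.16, -11.61]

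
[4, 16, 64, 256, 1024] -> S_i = 4*4^i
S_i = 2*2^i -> [2, 4, 8, 16, 32]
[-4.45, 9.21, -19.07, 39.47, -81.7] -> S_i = -4.45*(-2.07)^i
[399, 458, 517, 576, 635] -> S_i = 399 + 59*i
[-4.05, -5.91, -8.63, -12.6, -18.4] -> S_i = -4.05*1.46^i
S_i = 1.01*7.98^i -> [1.01, 8.06, 64.32, 513.25, 4095.75]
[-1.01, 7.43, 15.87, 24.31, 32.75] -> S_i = -1.01 + 8.44*i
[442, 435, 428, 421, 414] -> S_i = 442 + -7*i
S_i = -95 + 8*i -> [-95, -87, -79, -71, -63]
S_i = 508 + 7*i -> [508, 515, 522, 529, 536]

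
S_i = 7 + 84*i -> [7, 91, 175, 259, 343]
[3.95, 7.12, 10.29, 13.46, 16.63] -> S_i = 3.95 + 3.17*i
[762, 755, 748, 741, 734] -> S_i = 762 + -7*i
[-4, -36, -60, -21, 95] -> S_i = Random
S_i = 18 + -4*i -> [18, 14, 10, 6, 2]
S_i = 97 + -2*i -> [97, 95, 93, 91, 89]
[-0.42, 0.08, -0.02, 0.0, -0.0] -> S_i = -0.42*(-0.19)^i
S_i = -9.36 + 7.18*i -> [-9.36, -2.18, 5.0, 12.18, 19.36]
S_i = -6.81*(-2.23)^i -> [-6.81, 15.19, -33.87, 75.52, -168.41]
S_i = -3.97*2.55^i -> [-3.97, -10.12, -25.81, -65.83, -167.86]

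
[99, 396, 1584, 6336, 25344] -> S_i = 99*4^i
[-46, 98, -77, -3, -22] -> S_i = Random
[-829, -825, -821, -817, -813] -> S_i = -829 + 4*i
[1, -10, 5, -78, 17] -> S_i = Random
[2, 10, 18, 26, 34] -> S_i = 2 + 8*i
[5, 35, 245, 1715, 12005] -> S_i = 5*7^i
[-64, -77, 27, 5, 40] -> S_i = Random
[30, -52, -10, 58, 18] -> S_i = Random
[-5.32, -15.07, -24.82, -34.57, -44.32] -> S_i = -5.32 + -9.75*i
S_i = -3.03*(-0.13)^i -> [-3.03, 0.39, -0.05, 0.01, -0.0]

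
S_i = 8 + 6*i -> [8, 14, 20, 26, 32]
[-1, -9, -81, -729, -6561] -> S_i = -1*9^i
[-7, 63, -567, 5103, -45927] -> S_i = -7*-9^i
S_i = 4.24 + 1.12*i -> [4.24, 5.36, 6.48, 7.6, 8.72]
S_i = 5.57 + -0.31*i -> [5.57, 5.26, 4.95, 4.64, 4.33]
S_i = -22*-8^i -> [-22, 176, -1408, 11264, -90112]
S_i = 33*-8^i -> [33, -264, 2112, -16896, 135168]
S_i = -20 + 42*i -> [-20, 22, 64, 106, 148]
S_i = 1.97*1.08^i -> [1.97, 2.13, 2.3, 2.48, 2.68]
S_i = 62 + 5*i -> [62, 67, 72, 77, 82]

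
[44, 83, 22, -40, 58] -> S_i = Random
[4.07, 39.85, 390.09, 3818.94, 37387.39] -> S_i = 4.07*9.79^i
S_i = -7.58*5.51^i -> [-7.58, -41.77, -230.13, -1268.01, -6986.76]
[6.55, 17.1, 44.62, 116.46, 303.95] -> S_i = 6.55*2.61^i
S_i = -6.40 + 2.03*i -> [-6.4, -4.37, -2.34, -0.31, 1.72]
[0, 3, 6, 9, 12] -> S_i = 0 + 3*i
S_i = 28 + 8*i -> [28, 36, 44, 52, 60]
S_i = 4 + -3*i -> [4, 1, -2, -5, -8]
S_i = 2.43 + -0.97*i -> [2.43, 1.46, 0.49, -0.48, -1.45]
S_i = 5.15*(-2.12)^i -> [5.15, -10.92, 23.15, -49.07, 104.03]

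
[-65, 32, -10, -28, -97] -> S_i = Random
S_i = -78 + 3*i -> [-78, -75, -72, -69, -66]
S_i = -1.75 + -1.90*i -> [-1.75, -3.65, -5.55, -7.45, -9.35]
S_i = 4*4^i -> [4, 16, 64, 256, 1024]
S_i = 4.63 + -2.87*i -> [4.63, 1.76, -1.11, -3.98, -6.85]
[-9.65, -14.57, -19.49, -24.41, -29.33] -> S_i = -9.65 + -4.92*i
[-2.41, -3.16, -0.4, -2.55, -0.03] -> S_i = Random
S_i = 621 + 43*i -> [621, 664, 707, 750, 793]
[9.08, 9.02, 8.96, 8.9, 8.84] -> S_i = 9.08 + -0.06*i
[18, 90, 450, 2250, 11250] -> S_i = 18*5^i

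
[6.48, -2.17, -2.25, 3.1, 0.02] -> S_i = Random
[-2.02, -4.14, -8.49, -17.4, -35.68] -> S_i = -2.02*2.05^i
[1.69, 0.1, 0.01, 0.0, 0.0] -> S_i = 1.69*0.06^i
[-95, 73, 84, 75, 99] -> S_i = Random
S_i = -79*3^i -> [-79, -237, -711, -2133, -6399]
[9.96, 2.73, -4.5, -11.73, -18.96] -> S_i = 9.96 + -7.23*i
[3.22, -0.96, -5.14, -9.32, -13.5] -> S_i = 3.22 + -4.18*i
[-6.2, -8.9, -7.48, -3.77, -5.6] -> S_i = Random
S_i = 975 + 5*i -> [975, 980, 985, 990, 995]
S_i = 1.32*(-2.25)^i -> [1.32, -2.97, 6.68, -15.04, 33.83]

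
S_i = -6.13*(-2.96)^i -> [-6.13, 18.14, -53.71, 158.98, -470.57]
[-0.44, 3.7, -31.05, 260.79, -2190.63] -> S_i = -0.44*(-8.40)^i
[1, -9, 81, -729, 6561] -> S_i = 1*-9^i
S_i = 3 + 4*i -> [3, 7, 11, 15, 19]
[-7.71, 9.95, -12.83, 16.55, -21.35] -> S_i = -7.71*(-1.29)^i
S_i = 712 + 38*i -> [712, 750, 788, 826, 864]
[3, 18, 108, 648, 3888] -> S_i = 3*6^i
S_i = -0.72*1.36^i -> [-0.72, -0.98, -1.33, -1.81, -2.46]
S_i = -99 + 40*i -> [-99, -59, -19, 21, 61]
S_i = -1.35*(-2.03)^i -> [-1.35, 2.74, -5.56, 11.29, -22.93]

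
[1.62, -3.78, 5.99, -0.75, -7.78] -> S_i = Random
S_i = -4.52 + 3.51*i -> [-4.52, -1.01, 2.5, 6.01, 9.52]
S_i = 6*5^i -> [6, 30, 150, 750, 3750]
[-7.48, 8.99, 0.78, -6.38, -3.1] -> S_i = Random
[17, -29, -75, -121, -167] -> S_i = 17 + -46*i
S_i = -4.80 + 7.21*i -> [-4.8, 2.41, 9.62, 16.83, 24.04]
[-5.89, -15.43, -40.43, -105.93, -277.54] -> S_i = -5.89*2.62^i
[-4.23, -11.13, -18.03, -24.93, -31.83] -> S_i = -4.23 + -6.90*i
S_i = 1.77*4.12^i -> [1.77, 7.29, 30.04, 123.78, 509.99]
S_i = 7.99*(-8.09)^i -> [7.99, -64.64, 522.93, -4230.51, 34224.8]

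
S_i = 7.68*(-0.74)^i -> [7.68, -5.68, 4.21, -3.11, 2.3]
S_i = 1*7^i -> [1, 7, 49, 343, 2401]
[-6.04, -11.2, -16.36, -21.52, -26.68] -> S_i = -6.04 + -5.16*i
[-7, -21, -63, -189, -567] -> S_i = -7*3^i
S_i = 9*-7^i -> [9, -63, 441, -3087, 21609]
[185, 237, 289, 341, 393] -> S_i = 185 + 52*i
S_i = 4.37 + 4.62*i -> [4.37, 8.99, 13.61, 18.23, 22.85]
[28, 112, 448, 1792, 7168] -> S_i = 28*4^i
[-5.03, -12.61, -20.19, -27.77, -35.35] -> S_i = -5.03 + -7.58*i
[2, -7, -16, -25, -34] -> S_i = 2 + -9*i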